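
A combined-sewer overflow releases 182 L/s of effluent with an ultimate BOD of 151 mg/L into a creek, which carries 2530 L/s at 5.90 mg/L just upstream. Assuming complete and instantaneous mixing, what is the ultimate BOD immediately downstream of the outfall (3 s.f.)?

Flow-weighted mixing: C = (Q_r C_r + Q_w C_w)/(Q_r + Q_w)
= (2530×5.90 + 182×151)/(2530 + 182) = 42410/2712 = 15.64 mg/L.

15.6 mg/L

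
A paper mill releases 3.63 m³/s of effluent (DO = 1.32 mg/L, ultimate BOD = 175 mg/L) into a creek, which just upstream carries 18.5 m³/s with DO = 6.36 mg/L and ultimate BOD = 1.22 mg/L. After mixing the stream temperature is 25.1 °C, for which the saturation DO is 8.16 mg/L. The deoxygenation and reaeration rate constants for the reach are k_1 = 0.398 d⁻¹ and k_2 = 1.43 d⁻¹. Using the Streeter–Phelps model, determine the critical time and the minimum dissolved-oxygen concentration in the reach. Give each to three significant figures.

t_c ≈ 0.987 d; minimum DO ≈ 2.57 mg/L

Mixed DO = (18.5×6.36 + 3.63×1.32)/(18.5+3.63) = 122.5/22.13 = 5.533 mg/L.
Mixed L₀ = (18.5×1.22 + 3.63×175)/(22.13) = 657.8/22.13 = 29.73 mg/L.
Initial deficit D₀ = C_s − DO₀ = 8.16 − 5.533 = 2.627 mg/L.
t_c = (1/1.032) ln[(1.43/0.398)(1 − 2.627×1.032/(0.398×29.73))] = 0.9690 × ln(2.770) = 0.9872 d.
D_c = (0.398/1.43) × 29.73 × e^(−0.398×0.9872) = 0.2783 × 29.73 × 0.6751 = 5.585 mg/L.
Minimum DO = 8.16 − 5.585 = 2.575 mg/L.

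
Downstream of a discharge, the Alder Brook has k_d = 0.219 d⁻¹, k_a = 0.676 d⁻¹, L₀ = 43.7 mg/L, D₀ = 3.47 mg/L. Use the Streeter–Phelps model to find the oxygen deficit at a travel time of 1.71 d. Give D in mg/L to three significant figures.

D ≈ 8.90 mg/L

k_d L₀/(k_a−k_d) = 0.219×43.7/(0.676−0.219) = 9.570/0.4570 = 20.94 mg/L.
e^(−k_d t) = e^(−0.219×1.710) = 0.6876; e^(−k_a t) = e^(−0.676×1.710) = 0.3148.
D = 20.94 × (0.6876 − 0.3148) + 3.47 × 0.3148 = 7.809 + 1.092 = 8.901 mg/L.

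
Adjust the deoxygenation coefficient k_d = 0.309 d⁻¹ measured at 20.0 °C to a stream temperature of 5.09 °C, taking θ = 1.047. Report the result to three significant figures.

k_d ≈ 0.156 d⁻¹

k_d(T₂) = k_d(T₁) · θ^(T₂−T₁) = 0.309 × 1.047^(5.09−20.0)
= 0.309 × 1.047^-14.9 = 0.309 × 0.5042 = 0.1558 d⁻¹.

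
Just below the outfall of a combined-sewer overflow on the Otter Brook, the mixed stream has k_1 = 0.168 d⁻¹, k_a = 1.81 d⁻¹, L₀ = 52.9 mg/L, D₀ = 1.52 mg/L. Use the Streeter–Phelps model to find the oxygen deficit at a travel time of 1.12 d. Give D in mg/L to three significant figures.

D ≈ 3.97 mg/L

k_1 L₀/(k_a−k_1) = 0.168×52.9/(1.81−0.168) = 8.887/1.642 = 5.412 mg/L.
e^(−k_1 t) = e^(−0.168×1.120) = 0.8285; e^(−k_a t) = e^(−1.81×1.120) = 0.1317.
D = 5.412 × (0.8285 − 0.1317) + 1.52 × 0.1317 = 3.771 + 0.2002 = 3.971 mg/L.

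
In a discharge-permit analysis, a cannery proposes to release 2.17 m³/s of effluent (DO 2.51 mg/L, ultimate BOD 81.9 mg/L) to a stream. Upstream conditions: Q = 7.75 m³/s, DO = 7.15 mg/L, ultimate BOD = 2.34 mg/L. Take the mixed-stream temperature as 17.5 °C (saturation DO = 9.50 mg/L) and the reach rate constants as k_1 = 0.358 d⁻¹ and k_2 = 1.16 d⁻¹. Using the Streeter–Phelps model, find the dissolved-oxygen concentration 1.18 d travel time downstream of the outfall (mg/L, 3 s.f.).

DO ≈ 5.11 mg/L

Mixed DO = (7.75×7.15 + 2.17×2.51)/(7.75+2.17) = 60.86/9.920 = 6.135 mg/L.
Mixed L₀ = (7.75×2.34 + 2.17×81.9)/(9.920) = 195.9/9.920 = 19.74 mg/L.
Initial deficit D₀ = C_s − DO₀ = 9.50 − 6.135 = 3.365 mg/L.
D(1.18) = [0.358×19.74/(1.16−0.358)](e^(−0.358×1.18) − e^(−1.16×1.18)) + 3.365 e^(−1.16×1.18)
= 8.813 × (0.6554 − 0.2544) + 3.365 × 0.2544 = 4.391 mg/L.
DO = 9.50 − 4.391 = 5.109 mg/L.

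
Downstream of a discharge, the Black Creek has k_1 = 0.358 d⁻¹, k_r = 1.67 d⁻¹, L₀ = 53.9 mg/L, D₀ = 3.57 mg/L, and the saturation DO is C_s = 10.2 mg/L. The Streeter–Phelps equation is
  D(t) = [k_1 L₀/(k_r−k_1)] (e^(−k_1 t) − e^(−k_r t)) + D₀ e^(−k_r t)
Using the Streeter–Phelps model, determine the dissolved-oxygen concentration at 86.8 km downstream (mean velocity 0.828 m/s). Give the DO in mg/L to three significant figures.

DO ≈ 2.14 mg/L

Travel time t = x/v = 86.8 km / (0.828 m/s) = 86800 m / 0.828 m/s = 104800 s = 1.213 d.
k_1 L₀/(k_r−k_1) = 0.358×53.9/(1.67−0.358) = 19.30/1.312 = 14.71 mg/L.
e^(−k_1 t) = e^(−0.358×1.213) = 0.6477; e^(−k_r t) = e^(−1.67×1.213) = 0.1318.
D = 14.71 × (0.6477 − 0.1318) + 3.57 × 0.1318 = 7.587 + 0.4706 = 8.057 mg/L.
DO = C_s − D = 10.2 − 8.057 = 2.143 mg/L.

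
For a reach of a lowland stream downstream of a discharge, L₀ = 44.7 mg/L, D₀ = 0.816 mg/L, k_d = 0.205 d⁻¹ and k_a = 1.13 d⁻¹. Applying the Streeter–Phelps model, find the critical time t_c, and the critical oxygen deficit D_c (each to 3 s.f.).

At the critical point dD/dt = 0, so k_d L₀ e^(−k_d t) = k_a D. Substituting D(t) from the Streeter–Phelps equation and solving for t gives
t_c = ln[(k_a/k_d)(1 − D₀(k_a−k_d)/(k_d L₀))] / (k_a−k_d).
Here k_a−k_d = 0.9250 d⁻¹ and 1 − D₀(k_a−k_d)/(k_d L₀) = 1 − 0.816×0.9250/(0.205×44.7) = 0.9176, so
t_c = ln(5.512 × 0.9176) / 0.9250 = 1.621 / 0.9250 = 1.752 d.
L(t_c) = L₀ e^(−k_d t_c) = 44.7 × 0.6982 = 31.21 mg/L, and at the critical point k_a D_c = k_d L, so D_c = (0.205/1.13) × 31.21 = 5.662 mg/L.

t_c ≈ 1.75 d; D_c ≈ 5.66 mg/L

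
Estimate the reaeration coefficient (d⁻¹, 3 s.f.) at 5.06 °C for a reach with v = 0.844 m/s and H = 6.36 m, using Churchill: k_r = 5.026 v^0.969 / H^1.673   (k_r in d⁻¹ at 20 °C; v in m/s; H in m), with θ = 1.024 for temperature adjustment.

k_r ≈ 0.135 d⁻¹

k_r(20) = 5.026 × 0.844^0.969 / 6.36^1.673 = 5.026 × 0.8484 / 22.09 = 0.1930 d⁻¹.
k_r(5.06) = 0.1930 × 1.024^(5.06−20) = 0.1930 × 0.7016 = 0.1355 d⁻¹.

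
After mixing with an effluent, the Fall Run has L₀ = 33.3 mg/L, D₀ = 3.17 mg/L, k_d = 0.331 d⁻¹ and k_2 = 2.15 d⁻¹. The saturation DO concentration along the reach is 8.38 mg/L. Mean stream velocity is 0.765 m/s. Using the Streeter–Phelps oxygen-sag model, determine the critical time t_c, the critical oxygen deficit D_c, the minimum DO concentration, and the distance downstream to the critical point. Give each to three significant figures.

t_c = [1/(k_2−k_d)] ln[(k_2/k_d)(1 − D₀(k_2−k_d)/(k_d L₀))]
= [1/(2.15−0.331)] ln[(2.15/0.331)(1 − 3.17×1.819/(0.331×33.3))]
= (1/1.819) ln[6.495 × 0.4769] = 0.5498 × ln(3.097) = 0.5498 × 1.131 = 0.6215 d.
L(t_c) = L₀ e^(−k_d t_c) = 33.3 × 0.8141 = 27.11 mg/L, and at the critical point k_2 D_c = k_d L, so D_c = (0.331/2.15) × 27.11 = 4.173 mg/L.
Minimum DO = C_s − D_c = 8.38 − 4.173 = 4.207 mg/L.
x_c = v t_c = 0.765 m/s × 0.6215 d × 86400 s/d = 41080 m ≈ 41.1 km.

t_c ≈ 0.622 d; D_c ≈ 4.17 mg/L; min DO ≈ 4.21 mg/L; x_c ≈ 41.1 km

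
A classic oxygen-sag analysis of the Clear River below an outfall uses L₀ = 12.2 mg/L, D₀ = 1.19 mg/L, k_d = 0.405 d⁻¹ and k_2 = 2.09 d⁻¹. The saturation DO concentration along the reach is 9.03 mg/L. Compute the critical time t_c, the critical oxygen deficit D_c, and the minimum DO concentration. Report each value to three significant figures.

t_c ≈ 0.665 d; D_c ≈ 1.81 mg/L; min DO ≈ 7.22 mg/L

With k_2/k_d = 5.160 and 1 − D₀(k_2−k_d)/(k_d L₀) = 0.5942,
t_c = ln(5.160 × 0.5942) / (2.09 − 0.405) = ln(3.066) / 1.685 = 1.120/1.685 = 0.6650 d.
L(t_c) = L₀ e^(−k_d t_c) = 12.2 × 0.7639 = 9.320 mg/L, and at the critical point k_2 D_c = k_d L, so D_c = (0.405/2.09) × 9.320 = 1.806 mg/L.
Minimum DO = C_s − D_c = 9.03 − 1.806 = 7.224 mg/L.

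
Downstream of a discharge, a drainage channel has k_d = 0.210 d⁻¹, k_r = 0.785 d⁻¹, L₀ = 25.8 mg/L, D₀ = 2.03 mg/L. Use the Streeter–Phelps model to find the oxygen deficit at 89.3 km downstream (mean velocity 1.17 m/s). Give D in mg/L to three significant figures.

Travel time t = x/v = 89.3 km / (1.17 m/s) = 89300 m / 1.17 m/s = 76320 s = 0.8834 d.
k_d L₀/(k_r−k_d) = 0.210×25.8/(0.785−0.210) = 5.418/0.5750 = 9.423 mg/L.
e^(−k_d t) = e^(−0.210×0.8834) = 0.8307; e^(−k_r t) = e^(−0.785×0.8834) = 0.4998.
D = 9.423 × (0.8307 − 0.4998) + 2.03 × 0.4998 = 3.117 + 1.015 = 4.132 mg/L.

D ≈ 4.13 mg/L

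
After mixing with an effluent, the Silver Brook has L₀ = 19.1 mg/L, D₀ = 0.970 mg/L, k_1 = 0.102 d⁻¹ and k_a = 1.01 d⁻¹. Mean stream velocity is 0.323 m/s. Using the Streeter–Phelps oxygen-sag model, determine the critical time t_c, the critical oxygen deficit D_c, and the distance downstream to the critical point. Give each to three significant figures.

With k_a/k_1 = 9.902 and 1 − D₀(k_a−k_1)/(k_1 L₀) = 0.5479,
t_c = ln(9.902 × 0.5479) / (1.01 − 0.102) = ln(5.425) / 0.9080 = 1.691/0.9080 = 1.862 d.
D_c = (k_1/k_a) L₀ e^(−k_1 t_c) = (0.102/1.01) × 19.1 × e^(−0.102×1.862) = 0.1010 × 19.1 × 0.8270 = 1.595 mg/L.
x_c = v t_c = 0.323 m/s × 1.862 d × 86400 s/d = 51980 m ≈ 52.0 km.

t_c ≈ 1.86 d; D_c ≈ 1.60 mg/L; x_c ≈ 52.0 km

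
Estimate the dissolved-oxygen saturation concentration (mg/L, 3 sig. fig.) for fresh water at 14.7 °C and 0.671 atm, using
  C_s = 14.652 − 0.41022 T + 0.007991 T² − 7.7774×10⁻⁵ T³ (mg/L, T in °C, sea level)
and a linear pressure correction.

At sea level: C_s = 14.652 − 0.41022×14.7 + 0.007991×14.7² − 7.7774×10⁻⁵×14.7³ = 10.10 mg/L.
Pressure correction: C_s' = 10.10 × 0.671 = 6.778 mg/L.

C_s ≈ 6.78 mg/L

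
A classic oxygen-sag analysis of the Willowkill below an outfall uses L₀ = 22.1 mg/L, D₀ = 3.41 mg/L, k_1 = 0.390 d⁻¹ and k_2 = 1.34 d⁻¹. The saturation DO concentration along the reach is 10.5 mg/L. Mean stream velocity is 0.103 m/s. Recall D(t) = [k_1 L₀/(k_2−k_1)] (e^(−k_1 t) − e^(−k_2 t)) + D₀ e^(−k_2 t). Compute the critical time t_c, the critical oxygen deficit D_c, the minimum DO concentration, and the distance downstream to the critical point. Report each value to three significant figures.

t_c = [1/(k_2−k_1)] ln[(k_2/k_1)(1 − D₀(k_2−k_1)/(k_1 L₀))]
= [1/(1.34−0.390)] ln[(1.34/0.390)(1 − 3.41×0.9500/(0.390×22.1))]
= (1/0.9500) ln[3.436 × 0.6241] = 1.053 × ln(2.144) = 1.053 × 0.7629 = 0.8031 d.
D_c = (k_1/k_2) L₀ e^(−k_1 t_c) = (0.390/1.34) × 22.1 × e^(−0.390×0.8031) = 0.2910 × 22.1 × 0.7311 = 4.703 mg/L.
Minimum DO = C_s − D_c = 10.5 − 4.703 = 5.797 mg/L.
x_c = v t_c = 0.103 m/s × 0.8031 d × 86400 s/d = 7147 m ≈ 7.15 km.

t_c ≈ 0.803 d; D_c ≈ 4.70 mg/L; min DO ≈ 5.80 mg/L; x_c ≈ 7.15 km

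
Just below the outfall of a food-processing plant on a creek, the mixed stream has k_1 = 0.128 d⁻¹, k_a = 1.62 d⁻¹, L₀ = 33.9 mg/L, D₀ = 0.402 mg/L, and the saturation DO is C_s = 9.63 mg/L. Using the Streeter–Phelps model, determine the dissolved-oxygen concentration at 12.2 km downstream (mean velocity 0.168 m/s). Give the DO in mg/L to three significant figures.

DO ≈ 7.66 mg/L

Travel time t = x/v = 12.2 km / (0.168 m/s) = 12200 m / 0.168 m/s = 72620 s = 0.8405 d.
k_1 L₀/(k_a−k_1) = 0.128×33.9/(1.62−0.128) = 4.339/1.492 = 2.908 mg/L.
e^(−k_1 t) = e^(−0.128×0.8405) = 0.8980; e^(−k_a t) = e^(−1.62×0.8405) = 0.2562.
D = 2.908 × (0.8980 − 0.2562) + 0.402 × 0.2562 = 1.866 + 0.1030 = 1.969 mg/L.
DO = C_s − D = 9.63 − 1.969 = 7.661 mg/L.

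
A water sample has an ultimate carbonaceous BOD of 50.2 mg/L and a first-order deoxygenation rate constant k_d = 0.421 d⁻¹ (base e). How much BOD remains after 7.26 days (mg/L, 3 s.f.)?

L_t = L₀ e^(−k_d t) = 50.2 × e^(−0.421×7.26) = 50.2 × 0.04705 = 2.362 mg/L.

L ≈ 2.36 mg/L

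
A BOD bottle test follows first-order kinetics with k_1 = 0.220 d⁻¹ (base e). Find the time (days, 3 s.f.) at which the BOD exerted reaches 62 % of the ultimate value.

t ≈ 4.40 d

y/L₀ = 1 − e^(−k_1 t) = 0.62 ⇒ e^(−k_1 t) = 0.380
t = −ln(0.380) / 0.220 = 0.9676 / 0.220 = 4.398 d.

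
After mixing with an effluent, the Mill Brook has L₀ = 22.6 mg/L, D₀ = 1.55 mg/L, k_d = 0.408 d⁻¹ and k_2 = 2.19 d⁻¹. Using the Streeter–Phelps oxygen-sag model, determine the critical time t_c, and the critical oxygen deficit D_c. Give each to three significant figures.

t_c ≈ 0.743 d; D_c ≈ 3.11 mg/L

At the critical point dD/dt = 0, so k_d L₀ e^(−k_d t) = k_2 D. Substituting D(t) from the Streeter–Phelps equation and solving for t gives
t_c = ln[(k_2/k_d)(1 − D₀(k_2−k_d)/(k_d L₀))] / (k_2−k_d).
Here k_2−k_d = 1.782 d⁻¹ and 1 − D₀(k_2−k_d)/(k_d L₀) = 1 − 1.55×1.782/(0.408×22.6) = 0.7004, so
t_c = ln(5.368 × 0.7004) / 1.782 = 1.324 / 1.782 = 0.7432 d.
D_c = (k_d/k_2) L₀ e^(−k_d t_c) = (0.408/2.19) × 22.6 × e^(−0.408×0.7432) = 0.1863 × 22.6 × 0.7384 = 3.109 mg/L.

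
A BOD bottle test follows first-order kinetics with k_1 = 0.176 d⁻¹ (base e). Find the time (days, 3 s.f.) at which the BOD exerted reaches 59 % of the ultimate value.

y/L₀ = 1 − e^(−k_1 t) = 0.59 ⇒ e^(−k_1 t) = 0.410
t = −ln(0.410) / 0.176 = 0.8916 / 0.176 = 5.066 d.

t ≈ 5.07 d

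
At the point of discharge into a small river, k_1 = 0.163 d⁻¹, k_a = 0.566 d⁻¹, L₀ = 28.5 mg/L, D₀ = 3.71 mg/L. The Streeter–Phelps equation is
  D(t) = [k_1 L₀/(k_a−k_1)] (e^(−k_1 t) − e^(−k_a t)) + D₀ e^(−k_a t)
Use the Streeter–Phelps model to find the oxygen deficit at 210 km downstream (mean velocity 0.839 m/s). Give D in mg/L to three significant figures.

D ≈ 5.67 mg/L

Travel time t = x/v = 210 km / (0.839 m/s) = 210000 m / 0.839 m/s = 250300 s = 2.897 d.
k_1 L₀/(k_a−k_1) = 0.163×28.5/(0.566−0.163) = 4.646/0.4030 = 11.53 mg/L.
e^(−k_1 t) = e^(−0.163×2.897) = 0.6236; e^(−k_a t) = e^(−0.566×2.897) = 0.1940.
D = 11.53 × (0.6236 − 0.1940) + 3.71 × 0.1940 = 4.952 + 0.7199 = 5.672 mg/L.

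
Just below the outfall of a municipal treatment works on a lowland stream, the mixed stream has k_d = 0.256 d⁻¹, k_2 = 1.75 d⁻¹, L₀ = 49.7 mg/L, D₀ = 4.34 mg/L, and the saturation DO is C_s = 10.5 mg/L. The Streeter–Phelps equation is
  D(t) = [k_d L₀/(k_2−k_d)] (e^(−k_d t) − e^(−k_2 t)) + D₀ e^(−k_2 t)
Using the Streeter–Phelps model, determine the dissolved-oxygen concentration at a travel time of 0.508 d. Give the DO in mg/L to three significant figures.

DO ≈ 4.74 mg/L

k_d L₀/(k_2−k_d) = 0.256×49.7/(1.75−0.256) = 12.72/1.494 = 8.516 mg/L.
e^(−k_d t) = e^(−0.256×0.5080) = 0.8781; e^(−k_2 t) = e^(−1.75×0.5080) = 0.4111.
D = 8.516 × (0.8781 − 0.4111) + 4.34 × 0.4111 = 3.977 + 1.784 = 5.761 mg/L.
DO = C_s − D = 10.5 − 5.761 = 4.739 mg/L.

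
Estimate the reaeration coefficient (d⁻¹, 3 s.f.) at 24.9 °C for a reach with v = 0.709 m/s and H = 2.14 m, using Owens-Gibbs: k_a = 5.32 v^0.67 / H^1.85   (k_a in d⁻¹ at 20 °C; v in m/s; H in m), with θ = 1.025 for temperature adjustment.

k_a ≈ 1.17 d⁻¹

k_a(20) = 5.32 × 0.709^0.67 / 2.14^1.85 = 5.32 × 0.7942 / 4.086 = 1.034 d⁻¹.
k_a(24.9) = 1.034 × 1.025^(24.9−20) = 1.034 × 1.129 = 1.167 d⁻¹.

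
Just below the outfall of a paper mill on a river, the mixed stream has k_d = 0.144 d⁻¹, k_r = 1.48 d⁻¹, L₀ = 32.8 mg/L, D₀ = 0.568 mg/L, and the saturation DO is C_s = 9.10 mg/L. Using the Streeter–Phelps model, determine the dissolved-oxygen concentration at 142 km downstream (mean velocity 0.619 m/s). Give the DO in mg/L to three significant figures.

DO ≈ 6.75 mg/L

Travel time t = x/v = 142 km / (0.619 m/s) = 142000 m / 0.619 m/s = 229400 s = 2.655 d.
k_d L₀/(k_r−k_d) = 0.144×32.8/(1.48−0.144) = 4.723/1.336 = 3.535 mg/L.
e^(−k_d t) = e^(−0.144×2.655) = 0.6823; e^(−k_r t) = e^(−1.48×2.655) = 0.01965.
D = 3.535 × (0.6823 − 0.01965) + 0.568 × 0.01965 = 2.343 + 0.01116 = 2.354 mg/L.
DO = C_s − D = 9.10 − 2.354 = 6.746 mg/L.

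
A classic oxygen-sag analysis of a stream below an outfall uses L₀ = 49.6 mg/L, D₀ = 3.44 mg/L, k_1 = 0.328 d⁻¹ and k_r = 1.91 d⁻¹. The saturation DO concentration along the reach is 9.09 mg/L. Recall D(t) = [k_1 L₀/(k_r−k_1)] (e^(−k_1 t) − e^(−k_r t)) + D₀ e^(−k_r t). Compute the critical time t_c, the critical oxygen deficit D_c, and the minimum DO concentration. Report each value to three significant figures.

t_c ≈ 0.856 d; D_c ≈ 6.43 mg/L; min DO ≈ 2.66 mg/L

t_c = [1/(k_r−k_1)] ln[(k_r/k_1)(1 − D₀(k_r−k_1)/(k_1 L₀))]
= [1/(1.91−0.328)] ln[(1.91/0.328)(1 − 3.44×1.582/(0.328×49.6))]
= (1/1.582) ln[5.823 × 0.6655] = 0.6321 × ln(3.875) = 0.6321 × 1.355 = 0.8563 d.
L(t_c) = L₀ e^(−k_1 t_c) = 49.6 × 0.7551 = 37.45 mg/L, and at the critical point k_r D_c = k_1 L, so D_c = (0.328/1.91) × 37.45 = 6.432 mg/L.
Minimum DO = C_s − D_c = 9.09 − 6.432 = 2.658 mg/L.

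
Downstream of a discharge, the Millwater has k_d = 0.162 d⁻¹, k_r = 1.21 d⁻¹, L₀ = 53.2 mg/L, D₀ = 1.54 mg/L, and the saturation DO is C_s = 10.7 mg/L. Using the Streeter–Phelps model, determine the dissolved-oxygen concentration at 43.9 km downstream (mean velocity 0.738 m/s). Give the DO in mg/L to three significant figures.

DO ≈ 6.25 mg/L

Travel time t = x/v = 43.9 km / (0.738 m/s) = 43900 m / 0.738 m/s = 59490 s = 0.6885 d.
k_d L₀/(k_r−k_d) = 0.162×53.2/(1.21−0.162) = 8.618/1.048 = 8.224 mg/L.
e^(−k_d t) = e^(−0.162×0.6885) = 0.8945; e^(−k_r t) = e^(−1.21×0.6885) = 0.4347.
D = 8.224 × (0.8945 − 0.4347) + 1.54 × 0.4347 = 3.781 + 0.6695 = 4.450 mg/L.
DO = C_s − D = 10.7 − 4.450 = 6.250 mg/L.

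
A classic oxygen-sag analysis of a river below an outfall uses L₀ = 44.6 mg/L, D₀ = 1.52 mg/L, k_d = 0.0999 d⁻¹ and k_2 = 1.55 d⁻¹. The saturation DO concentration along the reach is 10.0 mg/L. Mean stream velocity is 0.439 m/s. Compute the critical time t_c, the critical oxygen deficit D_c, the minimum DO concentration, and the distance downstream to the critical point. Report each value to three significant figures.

With k_2/k_d = 15.52 and 1 − D₀(k_2−k_d)/(k_d L₀) = 0.5053,
t_c = ln(15.52 × 0.5053) / (1.55 − 0.0999) = ln(7.840) / 1.450 = 2.059/1.450 = 1.420 d.
D_c = (k_d/k_2) L₀ e^(−k_d t_c) = (0.0999/1.55) × 44.6 × e^(−0.0999×1.420) = 0.06445 × 44.6 × 0.8677 = 2.494 mg/L.
Minimum DO = C_s − D_c = 10.0 − 2.494 = 7.506 mg/L.
x_c = v t_c = 0.439 m/s × 1.420 d × 86400 s/d = 53860 m ≈ 53.9 km.

t_c ≈ 1.42 d; D_c ≈ 2.49 mg/L; min DO ≈ 7.51 mg/L; x_c ≈ 53.9 km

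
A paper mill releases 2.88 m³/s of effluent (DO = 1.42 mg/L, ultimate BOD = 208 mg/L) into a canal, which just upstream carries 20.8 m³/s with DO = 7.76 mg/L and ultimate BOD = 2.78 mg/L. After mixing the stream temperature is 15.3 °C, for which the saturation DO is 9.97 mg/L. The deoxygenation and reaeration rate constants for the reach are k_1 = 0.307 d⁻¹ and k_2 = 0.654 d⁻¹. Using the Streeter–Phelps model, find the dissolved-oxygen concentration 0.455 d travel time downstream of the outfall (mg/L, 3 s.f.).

DO ≈ 4.64 mg/L

Mixed DO = (20.8×7.76 + 2.88×1.42)/(20.8+2.88) = 165.5/23.68 = 6.989 mg/L.
Mixed L₀ = (20.8×2.78 + 2.88×208)/(23.68) = 656.9/23.68 = 27.74 mg/L.
Initial deficit D₀ = C_s − DO₀ = 9.97 − 6.989 = 2.981 mg/L.
D(0.455) = [0.307×27.74/(0.654−0.307)](e^(−0.307×0.455) − e^(−0.654×0.455)) + 2.981 e^(−0.654×0.455)
= 24.54 × (0.8696 − 0.7426) + 2.981 × 0.7426 = 5.331 mg/L.
DO = 9.97 − 5.331 = 4.639 mg/L.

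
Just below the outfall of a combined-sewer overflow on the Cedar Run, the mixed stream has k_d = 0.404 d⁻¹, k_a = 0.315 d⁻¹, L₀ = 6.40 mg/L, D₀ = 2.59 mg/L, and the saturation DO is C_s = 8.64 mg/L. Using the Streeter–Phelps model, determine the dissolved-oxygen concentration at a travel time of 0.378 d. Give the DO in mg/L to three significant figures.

k_d L₀/(k_a−k_d) = 0.404×6.40/(0.315−0.404) = 2.586/-0.08900 = -29.05 mg/L.
e^(−k_d t) = e^(−0.404×0.3780) = 0.8584; e^(−k_a t) = e^(−0.315×0.3780) = 0.8877.
D = -29.05 × (0.8584 − 0.8877) + 2.59 × 0.8877 = 0.8532 + 2.299 = 3.152 mg/L.
DO = C_s − D = 8.64 − 3.152 = 5.488 mg/L.

DO ≈ 5.49 mg/L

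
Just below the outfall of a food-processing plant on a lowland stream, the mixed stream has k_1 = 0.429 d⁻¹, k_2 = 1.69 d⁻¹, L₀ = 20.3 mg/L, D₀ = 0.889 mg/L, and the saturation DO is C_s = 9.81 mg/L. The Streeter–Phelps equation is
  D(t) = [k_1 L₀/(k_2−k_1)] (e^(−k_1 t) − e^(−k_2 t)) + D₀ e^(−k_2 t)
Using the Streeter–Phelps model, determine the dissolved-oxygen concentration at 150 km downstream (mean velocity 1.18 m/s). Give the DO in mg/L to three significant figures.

DO ≈ 6.64 mg/L

Travel time t = x/v = 150 km / (1.18 m/s) = 150000 m / 1.18 m/s = 127100 s = 1.471 d.
k_1 L₀/(k_2−k_1) = 0.429×20.3/(1.69−0.429) = 8.709/1.261 = 6.906 mg/L.
e^(−k_1 t) = e^(−0.429×1.471) = 0.5320; e^(−k_2 t) = e^(−1.69×1.471) = 0.08320.
D = 6.906 × (0.5320 − 0.08320) + 0.889 × 0.08320 = 3.099 + 0.07397 = 3.173 mg/L.
DO = C_s − D = 9.81 − 3.173 = 6.637 mg/L.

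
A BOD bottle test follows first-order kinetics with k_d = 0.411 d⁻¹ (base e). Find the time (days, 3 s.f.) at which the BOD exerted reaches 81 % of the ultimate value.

t ≈ 4.04 d

y/L₀ = 1 − e^(−k_d t) = 0.81 ⇒ e^(−k_d t) = 0.190
t = −ln(0.190) / 0.411 = 1.661 / 0.411 = 4.041 d.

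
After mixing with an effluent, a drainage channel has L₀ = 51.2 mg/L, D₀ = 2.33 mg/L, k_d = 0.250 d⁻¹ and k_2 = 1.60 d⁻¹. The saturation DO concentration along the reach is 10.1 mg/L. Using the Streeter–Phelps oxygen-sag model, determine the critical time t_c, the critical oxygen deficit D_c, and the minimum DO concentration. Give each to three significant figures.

t_c = [1/(k_2−k_d)] ln[(k_2/k_d)(1 − D₀(k_2−k_d)/(k_d L₀))]
= [1/(1.60−0.250)] ln[(1.60/0.250)(1 − 2.33×1.350/(0.250×51.2))]
= (1/1.350) ln[6.400 × 0.7543] = 0.7407 × ln(4.827) = 0.7407 × 1.574 = 1.166 d.
L(t_c) = L₀ e^(−k_d t_c) = 51.2 × 0.7471 = 38.25 mg/L, and at the critical point k_2 D_c = k_d L, so D_c = (0.250/1.60) × 38.25 = 5.977 mg/L.
Minimum DO = C_s − D_c = 10.1 − 5.977 = 4.123 mg/L.

t_c ≈ 1.17 d; D_c ≈ 5.98 mg/L; min DO ≈ 4.12 mg/L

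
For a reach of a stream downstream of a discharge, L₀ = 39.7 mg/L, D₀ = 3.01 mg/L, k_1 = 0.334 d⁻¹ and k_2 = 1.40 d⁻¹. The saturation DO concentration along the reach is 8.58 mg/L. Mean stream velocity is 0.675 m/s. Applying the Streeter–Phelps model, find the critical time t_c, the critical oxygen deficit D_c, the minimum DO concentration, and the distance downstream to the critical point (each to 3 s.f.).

t_c ≈ 1.08 d; D_c ≈ 6.59 mg/L; min DO ≈ 1.99 mg/L; x_c ≈ 63.2 km

With k_2/k_1 = 4.192 and 1 − D₀(k_2−k_1)/(k_1 L₀) = 0.7580,
t_c = ln(4.192 × 0.7580) / (1.40 − 0.334) = ln(3.177) / 1.066 = 1.156/1.066 = 1.084 d.
L(t_c) = L₀ e^(−k_1 t_c) = 39.7 × 0.6961 = 27.64 mg/L, and at the critical point k_2 D_c = k_1 L, so D_c = (0.334/1.40) × 27.64 = 6.593 mg/L.
Minimum DO = C_s − D_c = 8.58 − 6.593 = 1.987 mg/L.
x_c = v t_c = 0.675 m/s × 1.084 d × 86400 s/d = 63250 m ≈ 63.2 km.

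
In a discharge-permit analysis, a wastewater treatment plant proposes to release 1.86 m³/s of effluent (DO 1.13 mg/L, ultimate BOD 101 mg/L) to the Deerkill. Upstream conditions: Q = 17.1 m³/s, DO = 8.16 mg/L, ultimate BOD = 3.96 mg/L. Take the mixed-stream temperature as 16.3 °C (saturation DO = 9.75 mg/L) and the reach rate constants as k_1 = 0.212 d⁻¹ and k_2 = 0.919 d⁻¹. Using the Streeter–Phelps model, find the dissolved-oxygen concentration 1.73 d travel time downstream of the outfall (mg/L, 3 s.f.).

Mixed DO = (17.1×8.16 + 1.86×1.13)/(17.1+1.86) = 141.6/18.96 = 7.470 mg/L.
Mixed L₀ = (17.1×3.96 + 1.86×101)/(18.96) = 255.6/18.96 = 13.48 mg/L.
Initial deficit D₀ = C_s − DO₀ = 9.75 − 7.470 = 2.280 mg/L.
D(1.73) = [0.212×13.48/(0.919−0.212)](e^(−0.212×1.73) − e^(−0.919×1.73)) + 2.280 e^(−0.919×1.73)
= 4.042 × (0.6930 − 0.2040) + 2.280 × 0.2040 = 2.442 mg/L.
DO = 9.75 − 2.442 = 7.308 mg/L.

DO ≈ 7.31 mg/L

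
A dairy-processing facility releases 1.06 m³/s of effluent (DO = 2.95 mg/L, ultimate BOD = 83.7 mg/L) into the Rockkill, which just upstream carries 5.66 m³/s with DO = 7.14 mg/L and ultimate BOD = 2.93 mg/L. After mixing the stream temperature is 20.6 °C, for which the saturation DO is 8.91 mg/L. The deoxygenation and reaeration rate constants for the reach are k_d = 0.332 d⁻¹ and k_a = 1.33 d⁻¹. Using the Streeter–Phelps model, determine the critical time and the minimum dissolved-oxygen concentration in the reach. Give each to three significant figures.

t_c ≈ 0.761 d; minimum DO ≈ 5.87 mg/L

Mixed DO = (5.66×7.14 + 1.06×2.95)/(5.66+1.06) = 43.54/6.720 = 6.479 mg/L.
Mixed L₀ = (5.66×2.93 + 1.06×83.7)/(6.720) = 105.3/6.720 = 15.67 mg/L.
Initial deficit D₀ = C_s − DO₀ = 8.91 − 6.479 = 2.431 mg/L.
t_c = (1/0.9980) ln[(1.33/0.332)(1 − 2.431×0.9980/(0.332×15.67))] = 1.002 × ln(2.138) = 0.7614 d.
D_c = (0.332/1.33) × 15.67 × e^(−0.332×0.7614) = 0.2496 × 15.67 × 0.7766 = 3.038 mg/L.
Minimum DO = 8.91 − 3.038 = 5.872 mg/L.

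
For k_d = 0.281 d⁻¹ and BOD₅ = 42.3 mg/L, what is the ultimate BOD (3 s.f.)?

L₀ ≈ 56.1 mg/L

BOD₅ = L₀(1 − e^(−5k_d)) ⇒ L₀ = BOD₅ / (1 − e^(−5×0.281))
= 42.3 / (1 − 0.2454) = 42.3 / 0.7546 = 56.05 mg/L.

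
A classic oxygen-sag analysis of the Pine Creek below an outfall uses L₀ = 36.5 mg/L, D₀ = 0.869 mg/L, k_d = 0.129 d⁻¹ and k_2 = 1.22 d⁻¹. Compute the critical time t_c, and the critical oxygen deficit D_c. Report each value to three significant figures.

t_c ≈ 1.85 d; D_c ≈ 3.04 mg/L

At the critical point dD/dt = 0, so k_d L₀ e^(−k_d t) = k_2 D. Substituting D(t) from the Streeter–Phelps equation and solving for t gives
t_c = ln[(k_2/k_d)(1 − D₀(k_2−k_d)/(k_d L₀))] / (k_2−k_d).
Here k_2−k_d = 1.091 d⁻¹ and 1 − D₀(k_2−k_d)/(k_d L₀) = 1 − 0.869×1.091/(0.129×36.5) = 0.7986, so
t_c = ln(9.457 × 0.7986) / 1.091 = 2.022 / 1.091 = 1.853 d.
L(t_c) = L₀ e^(−k_d t_c) = 36.5 × 0.7874 = 28.74 mg/L, and at the critical point k_2 D_c = k_d L, so D_c = (0.129/1.22) × 28.74 = 3.039 mg/L.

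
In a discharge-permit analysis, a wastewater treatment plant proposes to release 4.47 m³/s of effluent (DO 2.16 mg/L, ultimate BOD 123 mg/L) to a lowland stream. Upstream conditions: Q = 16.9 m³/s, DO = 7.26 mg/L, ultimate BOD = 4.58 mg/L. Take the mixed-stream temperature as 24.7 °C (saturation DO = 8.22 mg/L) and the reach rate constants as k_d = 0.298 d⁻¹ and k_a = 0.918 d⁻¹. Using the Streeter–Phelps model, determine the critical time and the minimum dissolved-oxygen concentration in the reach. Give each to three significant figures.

Mixed DO = (16.9×7.26 + 4.47×2.16)/(16.9+4.47) = 132.3/21.37 = 6.193 mg/L.
Mixed L₀ = (16.9×4.58 + 4.47×123)/(21.37) = 627.2/21.37 = 29.35 mg/L.
Initial deficit D₀ = C_s − DO₀ = 8.22 − 6.193 = 2.027 mg/L.
t_c = (1/0.6200) ln[(0.918/0.298)(1 − 2.027×0.6200/(0.298×29.35))] = 1.613 × ln(2.638) = 1.565 d.
D_c = (0.298/0.918) × 29.35 × e^(−0.298×1.565) = 0.3246 × 29.35 × 0.6274 = 5.977 mg/L.
Minimum DO = 8.22 − 5.977 = 2.243 mg/L.

t_c ≈ 1.56 d; minimum DO ≈ 2.24 mg/L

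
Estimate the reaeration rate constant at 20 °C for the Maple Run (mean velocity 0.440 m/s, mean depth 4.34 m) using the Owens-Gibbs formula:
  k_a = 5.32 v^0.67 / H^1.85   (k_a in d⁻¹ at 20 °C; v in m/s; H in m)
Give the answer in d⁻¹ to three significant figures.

k_a = 5.32 × 0.440^0.67 / 4.34^1.85 = 5.32 × 0.5769 / 15.11 = 0.2031 d⁻¹.

k_a ≈ 0.203 d⁻¹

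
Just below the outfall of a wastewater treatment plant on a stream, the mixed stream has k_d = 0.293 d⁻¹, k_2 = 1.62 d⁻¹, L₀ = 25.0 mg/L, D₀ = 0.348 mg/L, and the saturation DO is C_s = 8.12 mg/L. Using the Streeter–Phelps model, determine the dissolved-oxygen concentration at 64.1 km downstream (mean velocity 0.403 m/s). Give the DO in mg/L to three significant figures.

DO ≈ 5.16 mg/L

Travel time t = x/v = 64.1 km / (0.403 m/s) = 64100 m / 0.403 m/s = 159100 s = 1.841 d.
k_d L₀/(k_2−k_d) = 0.293×25.0/(1.62−0.293) = 7.325/1.327 = 5.520 mg/L.
e^(−k_d t) = e^(−0.293×1.841) = 0.5831; e^(−k_2 t) = e^(−1.62×1.841) = 0.05068.
D = 5.520 × (0.5831 − 0.05068) + 0.348 × 0.05068 = 2.939 + 0.01763 = 2.957 mg/L.
DO = C_s − D = 8.12 − 2.957 = 5.163 mg/L.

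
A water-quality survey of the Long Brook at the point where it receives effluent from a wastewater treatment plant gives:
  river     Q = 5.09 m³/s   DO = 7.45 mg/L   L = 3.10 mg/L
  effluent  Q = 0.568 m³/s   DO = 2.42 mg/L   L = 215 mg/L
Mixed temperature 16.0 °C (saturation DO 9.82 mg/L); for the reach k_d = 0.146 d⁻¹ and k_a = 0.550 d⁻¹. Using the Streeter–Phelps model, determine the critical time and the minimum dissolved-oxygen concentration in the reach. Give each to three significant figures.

Mixed DO = (5.09×7.45 + 0.568×2.42)/(5.09+0.568) = 39.30/5.658 = 6.945 mg/L.
Mixed L₀ = (5.09×3.10 + 0.568×215)/(5.658) = 137.9/5.658 = 24.37 mg/L.
Initial deficit D₀ = C_s − DO₀ = 9.82 − 6.945 = 2.875 mg/L.
t_c = (1/0.4040) ln[(0.550/0.146)(1 − 2.875×0.4040/(0.146×24.37))] = 2.475 × ln(2.538) = 2.305 d.
D_c = (0.146/0.550) × 24.37 × e^(−0.146×2.305) = 0.2655 × 24.37 × 0.7143 = 4.621 mg/L.
Minimum DO = 9.82 − 4.621 = 5.199 mg/L.

t_c ≈ 2.30 d; minimum DO ≈ 5.20 mg/L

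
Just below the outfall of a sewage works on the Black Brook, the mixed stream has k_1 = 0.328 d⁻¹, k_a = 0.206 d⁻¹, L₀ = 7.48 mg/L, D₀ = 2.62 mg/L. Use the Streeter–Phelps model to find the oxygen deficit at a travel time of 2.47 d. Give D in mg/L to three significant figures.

D ≈ 4.72 mg/L

k_1 L₀/(k_a−k_1) = 0.328×7.48/(0.206−0.328) = 2.453/-0.1220 = -20.11 mg/L.
e^(−k_1 t) = e^(−0.328×2.470) = 0.4448; e^(−k_a t) = e^(−0.206×2.470) = 0.6012.
D = -20.11 × (0.4448 − 0.6012) + 2.62 × 0.6012 = 3.146 + 1.575 = 4.721 mg/L.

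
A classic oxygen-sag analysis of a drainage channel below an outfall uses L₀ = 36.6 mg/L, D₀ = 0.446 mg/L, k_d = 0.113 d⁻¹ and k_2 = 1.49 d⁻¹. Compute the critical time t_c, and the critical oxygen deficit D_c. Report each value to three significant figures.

At the critical point dD/dt = 0, so k_d L₀ e^(−k_d t) = k_2 D. Substituting D(t) from the Streeter–Phelps equation and solving for t gives
t_c = ln[(k_2/k_d)(1 − D₀(k_2−k_d)/(k_d L₀))] / (k_2−k_d).
Here k_2−k_d = 1.377 d⁻¹ and 1 − D₀(k_2−k_d)/(k_d L₀) = 1 − 0.446×1.377/(0.113×36.6) = 0.8515, so
t_c = ln(13.19 × 0.8515) / 1.377 = 2.418 / 1.377 = 1.756 d.
D_c = (k_d/k_2) L₀ e^(−k_d t_c) = (0.113/1.49) × 36.6 × e^(−0.113×1.756) = 0.07584 × 36.6 × 0.8200 = 2.276 mg/L.

t_c ≈ 1.76 d; D_c ≈ 2.28 mg/L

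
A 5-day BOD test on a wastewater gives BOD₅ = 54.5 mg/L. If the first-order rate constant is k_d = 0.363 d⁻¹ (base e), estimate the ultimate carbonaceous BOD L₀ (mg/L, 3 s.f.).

BOD₅ = L₀(1 − e^(−5k_d)) ⇒ L₀ = BOD₅ / (1 − e^(−5×0.363))
= 54.5 / (1 − 0.1628) = 54.5 / 0.8372 = 65.10 mg/L.

L₀ ≈ 65.1 mg/L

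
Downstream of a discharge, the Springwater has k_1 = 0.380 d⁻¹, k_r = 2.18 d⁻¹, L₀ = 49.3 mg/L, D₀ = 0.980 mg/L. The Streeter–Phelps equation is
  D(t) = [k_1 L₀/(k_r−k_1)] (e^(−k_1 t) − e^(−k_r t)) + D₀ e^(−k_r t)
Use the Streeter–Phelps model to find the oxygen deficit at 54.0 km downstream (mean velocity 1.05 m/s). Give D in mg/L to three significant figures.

D ≈ 5.73 mg/L

Travel time t = x/v = 54.0 km / (1.05 m/s) = 54000 m / 1.05 m/s = 51430 s = 0.5952 d.
k_1 L₀/(k_r−k_1) = 0.380×49.3/(2.18−0.380) = 18.73/1.800 = 10.41 mg/L.
e^(−k_1 t) = e^(−0.380×0.5952) = 0.7976; e^(−k_r t) = e^(−2.18×0.5952) = 0.2732.
D = 10.41 × (0.7976 − 0.2732) + 0.980 × 0.2732 = 5.458 + 0.2677 = 5.725 mg/L.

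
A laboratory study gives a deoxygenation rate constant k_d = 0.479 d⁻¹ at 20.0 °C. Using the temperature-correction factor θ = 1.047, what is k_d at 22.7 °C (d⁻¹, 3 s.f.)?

k_d(T₂) = k_d(T₁) · θ^(T₂−T₁) = 0.479 × 1.047^(22.7−20.0)
= 0.479 × 1.047^2.70 = 0.479 × 1.132 = 0.5422 d⁻¹.

k_d ≈ 0.542 d⁻¹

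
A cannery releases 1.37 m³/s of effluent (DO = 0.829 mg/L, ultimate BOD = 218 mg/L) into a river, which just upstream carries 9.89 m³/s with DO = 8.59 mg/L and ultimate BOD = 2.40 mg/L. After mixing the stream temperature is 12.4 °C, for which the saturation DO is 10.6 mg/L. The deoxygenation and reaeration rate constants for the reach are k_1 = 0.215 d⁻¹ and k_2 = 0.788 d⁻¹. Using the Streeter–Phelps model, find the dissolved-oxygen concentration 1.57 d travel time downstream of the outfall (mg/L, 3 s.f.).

Mixed DO = (9.89×8.59 + 1.37×0.829)/(9.89+1.37) = 86.09/11.26 = 7.646 mg/L.
Mixed L₀ = (9.89×2.40 + 1.37×218)/(11.26) = 322.4/11.26 = 28.63 mg/L.
Initial deficit D₀ = C_s − DO₀ = 10.6 − 7.646 = 2.954 mg/L.
D(1.57) = [0.215×28.63/(0.788−0.215)](e^(−0.215×1.57) − e^(−0.788×1.57)) + 2.954 e^(−0.788×1.57)
= 10.74 × (0.7135 − 0.2902) + 2.954 × 0.2902 = 5.405 mg/L.
DO = 10.6 − 5.405 = 5.195 mg/L.

DO ≈ 5.19 mg/L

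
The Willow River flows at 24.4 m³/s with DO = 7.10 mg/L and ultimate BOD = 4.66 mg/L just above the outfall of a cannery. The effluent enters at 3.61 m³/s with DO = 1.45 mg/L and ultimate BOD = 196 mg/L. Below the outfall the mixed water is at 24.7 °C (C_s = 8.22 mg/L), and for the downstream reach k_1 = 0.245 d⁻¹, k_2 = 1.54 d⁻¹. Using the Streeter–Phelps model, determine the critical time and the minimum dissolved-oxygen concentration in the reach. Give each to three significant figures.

Mixed DO = (24.4×7.10 + 3.61×1.45)/(24.4+3.61) = 178.5/28.01 = 6.372 mg/L.
Mixed L₀ = (24.4×4.66 + 3.61×196)/(28.01) = 821.3/28.01 = 29.32 mg/L.
Initial deficit D₀ = C_s − DO₀ = 8.22 − 6.372 = 1.848 mg/L.
t_c = (1/1.295) ln[(1.54/0.245)(1 − 1.848×1.295/(0.245×29.32))] = 0.7722 × ln(4.191) = 1.107 d.
D_c = (0.245/1.54) × 29.32 × e^(−0.245×1.107) = 0.1591 × 29.32 × 0.7625 = 3.557 mg/L.
Minimum DO = 8.22 − 3.557 = 4.663 mg/L.

t_c ≈ 1.11 d; minimum DO ≈ 4.66 mg/L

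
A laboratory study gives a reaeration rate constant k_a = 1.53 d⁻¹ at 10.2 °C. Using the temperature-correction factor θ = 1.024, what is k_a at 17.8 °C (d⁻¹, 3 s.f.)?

k_a(T₂) = k_a(T₁) · θ^(T₂−T₁) = 1.53 × 1.024^(17.8−10.2)
= 1.53 × 1.024^7.60 = 1.53 × 1.198 = 1.832 d⁻¹.

k_a ≈ 1.83 d⁻¹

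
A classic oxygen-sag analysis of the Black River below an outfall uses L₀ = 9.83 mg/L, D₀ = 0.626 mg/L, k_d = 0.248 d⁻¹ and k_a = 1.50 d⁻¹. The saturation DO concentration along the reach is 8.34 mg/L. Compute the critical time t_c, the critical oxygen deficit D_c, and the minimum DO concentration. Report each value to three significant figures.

t_c ≈ 1.13 d; D_c ≈ 1.23 mg/L; min DO ≈ 7.11 mg/L

t_c = [1/(k_a−k_d)] ln[(k_a/k_d)(1 − D₀(k_a−k_d)/(k_d L₀))]
= [1/(1.50−0.248)] ln[(1.50/0.248)(1 − 0.626×1.252/(0.248×9.83))]
= (1/1.252) ln[6.048 × 0.6785] = 0.7987 × ln(4.104) = 0.7987 × 1.412 = 1.128 d.
L(t_c) = L₀ e^(−k_d t_c) = 9.83 × 0.7560 = 7.432 mg/L, and at the critical point k_a D_c = k_d L, so D_c = (0.248/1.50) × 7.432 = 1.229 mg/L.
Minimum DO = C_s − D_c = 8.34 − 1.229 = 7.111 mg/L.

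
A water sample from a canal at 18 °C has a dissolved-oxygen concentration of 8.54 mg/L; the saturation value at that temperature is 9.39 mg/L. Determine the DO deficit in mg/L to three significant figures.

D ≈ 0.850 mg/L

D = C_s − C = 9.39 − 8.54 = 0.850 mg/L.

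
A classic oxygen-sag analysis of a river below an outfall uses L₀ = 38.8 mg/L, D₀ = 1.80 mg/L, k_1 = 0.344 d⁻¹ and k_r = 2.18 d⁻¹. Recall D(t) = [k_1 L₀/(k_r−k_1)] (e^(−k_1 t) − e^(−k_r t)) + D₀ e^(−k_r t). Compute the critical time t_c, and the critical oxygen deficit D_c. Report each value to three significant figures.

t_c ≈ 0.851 d; D_c ≈ 4.57 mg/L

At the critical point dD/dt = 0, so k_1 L₀ e^(−k_1 t) = k_r D. Substituting D(t) from the Streeter–Phelps equation and solving for t gives
t_c = ln[(k_r/k_1)(1 − D₀(k_r−k_1)/(k_1 L₀))] / (k_r−k_1).
Here k_r−k_1 = 1.836 d⁻¹ and 1 − D₀(k_r−k_1)/(k_1 L₀) = 1 − 1.80×1.836/(0.344×38.8) = 0.7524, so
t_c = ln(6.337 × 0.7524) / 1.836 = 1.562 / 1.836 = 0.8507 d.
L(t_c) = L₀ e^(−k_1 t_c) = 38.8 × 0.7463 = 28.96 mg/L, and at the critical point k_r D_c = k_1 L, so D_c = (0.344/2.18) × 28.96 = 4.569 mg/L.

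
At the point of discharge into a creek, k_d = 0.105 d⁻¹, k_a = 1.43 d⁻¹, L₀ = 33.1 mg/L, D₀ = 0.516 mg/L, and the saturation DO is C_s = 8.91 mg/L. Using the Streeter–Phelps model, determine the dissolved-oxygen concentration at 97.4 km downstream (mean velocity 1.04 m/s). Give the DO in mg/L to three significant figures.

DO ≈ 7.02 mg/L

Travel time t = x/v = 97.4 km / (1.04 m/s) = 97400 m / 1.04 m/s = 93650 s = 1.084 d.
k_d L₀/(k_a−k_d) = 0.105×33.1/(1.43−0.105) = 3.475/1.325 = 2.623 mg/L.
e^(−k_d t) = e^(−0.105×1.084) = 0.8924; e^(−k_a t) = e^(−1.43×1.084) = 0.2122.
D = 2.623 × (0.8924 − 0.2122) + 0.516 × 0.2122 = 1.784 + 0.1095 = 1.894 mg/L.
DO = C_s − D = 8.91 − 1.894 = 7.016 mg/L.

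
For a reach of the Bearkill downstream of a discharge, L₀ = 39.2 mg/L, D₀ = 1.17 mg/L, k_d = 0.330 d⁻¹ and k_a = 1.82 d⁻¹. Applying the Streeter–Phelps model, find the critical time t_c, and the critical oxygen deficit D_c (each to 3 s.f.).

At the critical point dD/dt = 0, so k_d L₀ e^(−k_d t) = k_a D. Substituting D(t) from the Streeter–Phelps equation and solving for t gives
t_c = ln[(k_a/k_d)(1 − D₀(k_a−k_d)/(k_d L₀))] / (k_a−k_d).
Here k_a−k_d = 1.490 d⁻¹ and 1 − D₀(k_a−k_d)/(k_d L₀) = 1 − 1.17×1.490/(0.330×39.2) = 0.8652, so
t_c = ln(5.515 × 0.8652) / 1.490 = 1.563 / 1.490 = 1.049 d.
D_c = (k_d/k_a) L₀ e^(−k_d t_c) = (0.330/1.82) × 39.2 × e^(−0.330×1.049) = 0.1813 × 39.2 × 0.7074 = 5.028 mg/L.

t_c ≈ 1.05 d; D_c ≈ 5.03 mg/L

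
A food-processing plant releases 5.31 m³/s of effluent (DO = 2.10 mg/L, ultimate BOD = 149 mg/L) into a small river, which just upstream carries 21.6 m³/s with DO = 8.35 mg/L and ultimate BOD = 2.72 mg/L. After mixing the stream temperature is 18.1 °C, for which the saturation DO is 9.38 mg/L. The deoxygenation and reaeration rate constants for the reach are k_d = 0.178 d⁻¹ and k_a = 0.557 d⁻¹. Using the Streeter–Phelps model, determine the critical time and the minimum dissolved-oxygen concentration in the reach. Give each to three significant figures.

Mixed DO = (21.6×8.35 + 5.31×2.10)/(21.6+5.31) = 191.5/26.91 = 7.117 mg/L.
Mixed L₀ = (21.6×2.72 + 5.31×149)/(26.91) = 849.9/26.91 = 31.58 mg/L.
Initial deficit D₀ = C_s − DO₀ = 9.38 − 7.117 = 2.263 mg/L.
t_c = (1/0.3790) ln[(0.557/0.178)(1 − 2.263×0.3790/(0.178×31.58))] = 2.639 × ln(2.652) = 2.573 d.
D_c = (0.178/0.557) × 31.58 × e^(−0.178×2.573) = 0.3196 × 31.58 × 0.6325 = 6.384 mg/L.
Minimum DO = 9.38 − 6.384 = 2.996 mg/L.

t_c ≈ 2.57 d; minimum DO ≈ 3.00 mg/L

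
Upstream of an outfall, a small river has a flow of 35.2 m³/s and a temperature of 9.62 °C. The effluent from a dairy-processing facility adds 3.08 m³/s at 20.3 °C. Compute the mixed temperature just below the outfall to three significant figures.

Flow-weighted mixing: C = (Q_r C_r + Q_w C_w)/(Q_r + Q_w)
= (35.2×9.62 + 3.08×20.3)/(35.2 + 3.08) = 401.1/38.28 = 10.48 °C.

10.5 °C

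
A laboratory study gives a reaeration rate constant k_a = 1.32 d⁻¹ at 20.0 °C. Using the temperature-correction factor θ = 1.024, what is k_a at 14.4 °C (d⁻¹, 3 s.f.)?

k_a ≈ 1.16 d⁻¹

k_a(T₂) = k_a(T₁) · θ^(T₂−T₁) = 1.32 × 1.024^(14.4−20.0)
= 1.32 × 1.024^-5.60 = 1.32 × 0.8756 = 1.156 d⁻¹.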